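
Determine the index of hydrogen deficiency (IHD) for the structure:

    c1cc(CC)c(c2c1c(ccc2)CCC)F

7

Molecular formula from the SMILES: C15H17F.
DoU = (2C + 2 + N − H − X)/2 = (2·15 + 2 + 0 − 17 − 1)/2 = 14/2 = 7.
(Structurally: 2 ring(s) + 5 π bond(s) = 7.)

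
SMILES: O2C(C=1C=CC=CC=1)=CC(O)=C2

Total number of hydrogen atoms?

8

Hydrogens are implicit in SMILES; fill each atom to its normal valence:
  7 × C (aromatic): 1 H each → 7
  3 × C (aromatic): no H
  1 × O: 1 H
  1 × O (aromatic): no H
  Total hydrogens = 8.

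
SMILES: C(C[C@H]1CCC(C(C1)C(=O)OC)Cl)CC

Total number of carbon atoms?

The symbol for carbon appears 12 times in the SMILES. (Cl is a single chlorine, not C + l.)

12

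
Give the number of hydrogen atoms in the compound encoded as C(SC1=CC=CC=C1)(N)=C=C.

9

Hydrogens are implicit in SMILES; fill each atom to its normal valence:
  5 × C (aromatic): 1 H each → 5
  2 × C: no H
  1 × C: 2 H
  1 × C (aromatic): no H
  1 × N: 2 H
  1 × S: no H
  Total hydrogens = 9.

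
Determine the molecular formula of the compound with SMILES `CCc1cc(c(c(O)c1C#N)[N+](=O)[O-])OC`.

Heavy atoms from the SMILES: 10 C, 2 N, 4 O.
Implicit hydrogens by atom environment:
  5 × C (aromatic): no H
  2 × C: 3 H each → 6
  2 × O: no H
  1 × C: 2 H
  1 × C (aromatic): 1 H
  1 × C: no H
  1 × N: no H
  1 × N (charge +1): no H
  1 × O: 1 H
  1 × O (charge -1): no H
  Total hydrogens = 10.
Molecular formula: C10H10N2O4

C10H10N2O4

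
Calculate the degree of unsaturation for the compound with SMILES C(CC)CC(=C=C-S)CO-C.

2

Molecular formula from the SMILES: C9H16OS.
DoU = (2C + 2 + N − H − X)/2 = (2·9 + 2 + 0 − 16 − 0)/2 = 4/2 = 2.
(Structurally: 0 ring(s) + 2 π bond(s) = 2.)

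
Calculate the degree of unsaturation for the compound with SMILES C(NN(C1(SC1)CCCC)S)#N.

3

Molecular formula from the SMILES: C7H13N3S2.
DoU = (2C + 2 + N − H − X)/2 = (2·7 + 2 + 3 − 13 − 0)/2 = 6/2 = 3.
(Structurally: 1 ring(s) + 2 π bond(s) = 3.)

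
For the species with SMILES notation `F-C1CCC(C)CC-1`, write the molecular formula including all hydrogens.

Heavy atoms from the SMILES: 7 C, 1 F.
Implicit hydrogens by atom environment:
  4 × C: 2 H each → 8
  2 × C: 1 H each → 2
  1 × C: 3 H
  1 × F: no H
  Total hydrogens = 13.
Molecular formula: C7H13F

C7H13F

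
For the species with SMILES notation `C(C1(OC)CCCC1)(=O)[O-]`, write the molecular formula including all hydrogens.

C7H11O3-

Heavy atoms from the SMILES: 7 C, 3 O.
Implicit hydrogens by atom environment:
  4 × C: 2 H each → 8
  2 × C: no H
  2 × O: no H
  1 × C: 3 H
  1 × O (charge -1): no H
  Total hydrogens = 11.
Net charge -1.
Molecular formula: C7H11O3-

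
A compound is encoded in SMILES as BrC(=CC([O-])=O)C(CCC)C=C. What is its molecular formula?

C9H12BrO2-

Heavy atoms from the SMILES: 1 Br, 9 C, 2 O.
Implicit hydrogens by atom environment:
  3 × C: 2 H each → 6
  3 × C: 1 H each → 3
  2 × C: no H
  1 × Br: no H
  1 × C: 3 H
  1 × O: no H
  1 × O (charge -1): no H
  Total hydrogens = 12.
Net charge -1.
Molecular formula: C9H12BrO2-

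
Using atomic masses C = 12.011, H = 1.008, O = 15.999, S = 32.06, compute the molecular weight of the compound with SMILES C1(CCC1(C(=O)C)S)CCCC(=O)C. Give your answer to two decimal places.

214.32

Molecular formula: C11H18O2S.
M = 11×12.011 + 18×1.008 + 2×15.999 + 1×32.06 = 214.32 g/mol.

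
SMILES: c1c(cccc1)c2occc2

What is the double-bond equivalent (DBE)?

Molecular formula from the SMILES: C10H8O.
DoU = (2C + 2 + N − H − X)/2 = (2·10 + 2 + 0 − 8 − 0)/2 = 14/2 = 7.
(Structurally: 2 ring(s) + 5 π bond(s) = 7.)

7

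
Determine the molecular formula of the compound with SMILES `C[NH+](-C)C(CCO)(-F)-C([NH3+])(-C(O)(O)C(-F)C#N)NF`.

[C9H19F3N4O3]2+

Heavy atoms from the SMILES: 9 C, 3 F, 4 N, 3 O.
Implicit hydrogens by atom environment:
  4 × C: no H
  3 × F: no H
  3 × O: 1 H each → 3
  2 × C: 3 H each → 6
  2 × C: 2 H each → 4
  1 × C: 1 H
  1 × N (charge +1): 3 H
  1 × N (charge +1): 1 H
  1 × N: 1 H
  1 × N: no H
  Total hydrogens = 19.
Net charge +2.
Molecular formula: [C9H19F3N4O3]2+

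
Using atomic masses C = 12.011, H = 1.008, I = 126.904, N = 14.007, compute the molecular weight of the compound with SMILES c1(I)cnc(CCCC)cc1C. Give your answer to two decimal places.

Molecular formula: C10H14IN.
M = 10×12.011 + 14×1.008 + 1×126.904 + 1×14.007 = 275.13 g/mol.

275.13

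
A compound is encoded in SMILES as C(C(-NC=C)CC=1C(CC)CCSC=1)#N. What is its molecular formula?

Heavy atoms from the SMILES: 12 C, 2 N, 1 S.
Implicit hydrogens by atom environment:
  5 × C: 2 H each → 10
  4 × C: 1 H each → 4
  2 × C: no H
  1 × C: 3 H
  1 × N: 1 H
  1 × N: no H
  1 × S: no H
  Total hydrogens = 18.
Molecular formula: C12H18N2S

C12H18N2S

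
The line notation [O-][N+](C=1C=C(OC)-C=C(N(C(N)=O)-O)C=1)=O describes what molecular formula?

Heavy atoms from the SMILES: 8 C, 3 N, 5 O.
Implicit hydrogens by atom environment:
  3 × C (aromatic): 1 H each → 3
  3 × C (aromatic): no H
  3 × O: no H
  1 × C: 3 H
  1 × C: no H
  1 × N: 2 H
  1 × N: no H
  1 × N (charge +1): no H
  1 × O: 1 H
  1 × O (charge -1): no H
  Total hydrogens = 9.
Molecular formula: C8H9N3O5

C8H9N3O5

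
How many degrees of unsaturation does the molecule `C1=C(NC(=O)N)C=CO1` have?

Molecular formula from the SMILES: C5H6N2O2.
DoU = (2C + 2 + N − H − X)/2 = (2·5 + 2 + 2 − 6 − 0)/2 = 8/2 = 4.
(Structurally: 1 ring(s) + 3 π bond(s) = 4.)

4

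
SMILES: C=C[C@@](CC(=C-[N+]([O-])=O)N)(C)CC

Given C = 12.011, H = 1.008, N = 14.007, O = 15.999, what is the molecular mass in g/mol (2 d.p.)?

Molecular formula: C9H16N2O2.
M = 9×12.011 + 16×1.008 + 2×14.007 + 2×15.999 = 184.24 g/mol.

184.24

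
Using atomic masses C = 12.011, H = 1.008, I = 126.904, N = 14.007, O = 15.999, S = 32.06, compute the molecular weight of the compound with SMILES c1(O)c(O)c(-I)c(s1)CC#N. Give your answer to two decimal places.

281.07

Molecular formula: C6H4INO2S.
M = 6×12.011 + 4×1.008 + 1×126.904 + 1×14.007 + 2×15.999 + 1×32.06 = 281.07 g/mol.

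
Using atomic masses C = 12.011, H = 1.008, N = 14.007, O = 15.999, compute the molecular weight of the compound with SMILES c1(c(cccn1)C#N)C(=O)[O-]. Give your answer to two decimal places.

Molecular formula: C7H3N2O2-.
M = 7×12.011 + 3×1.008 + 2×14.007 + 2×15.999 = 147.11 g/mol.

147.11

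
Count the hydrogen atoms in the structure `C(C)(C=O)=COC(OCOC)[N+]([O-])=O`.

Hydrogens are implicit in SMILES; fill each atom to its normal valence:
  5 × O: no H
  3 × C: 1 H each → 3
  2 × C: 3 H each → 6
  1 × C: 2 H
  1 × C: no H
  1 × N (charge +1): no H
  1 × O (charge -1): no H
  Total hydrogens = 11.

11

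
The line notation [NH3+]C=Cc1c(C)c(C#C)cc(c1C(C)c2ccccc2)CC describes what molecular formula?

Heavy atoms from the SMILES: 21 C, 1 N.
Implicit hydrogens by atom environment:
  6 × C (aromatic): 1 H each → 6
  6 × C (aromatic): no H
  4 × C: 1 H each → 4
  3 × C: 3 H each → 9
  1 × C: 2 H
  1 × C: no H
  1 × N (charge +1): 3 H
  Total hydrogens = 24.
Net charge +1.
Molecular formula: C21H24N+

C21H24N+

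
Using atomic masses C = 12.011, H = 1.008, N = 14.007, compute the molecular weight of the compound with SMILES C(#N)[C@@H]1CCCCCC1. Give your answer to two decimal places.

Molecular formula: C8H13N.
M = 8×12.011 + 13×1.008 + 1×14.007 = 123.20 g/mol.

123.20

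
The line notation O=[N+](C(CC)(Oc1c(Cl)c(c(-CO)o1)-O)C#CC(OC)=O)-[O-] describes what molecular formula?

C12H12ClNO8

Heavy atoms from the SMILES: 12 C, 1 Cl, 1 N, 8 O.
Implicit hydrogens by atom environment:
  4 × C (aromatic): no H
  4 × C: no H
  4 × O: no H
  2 × C: 3 H each → 6
  2 × C: 2 H each → 4
  2 × O: 1 H each → 2
  1 × Cl: no H
  1 × N (charge +1): no H
  1 × O (aromatic): no H
  1 × O (charge -1): no H
  Total hydrogens = 12.
Molecular formula: C12H12ClNO8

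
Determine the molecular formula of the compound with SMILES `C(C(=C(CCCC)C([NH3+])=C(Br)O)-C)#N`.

C10H16BrN2O+

Heavy atoms from the SMILES: 1 Br, 10 C, 2 N, 1 O.
Implicit hydrogens by atom environment:
  5 × C: no H
  3 × C: 2 H each → 6
  2 × C: 3 H each → 6
  1 × Br: no H
  1 × N (charge +1): 3 H
  1 × N: no H
  1 × O: 1 H
  Total hydrogens = 16.
Net charge +1.
Molecular formula: C10H16BrN2O+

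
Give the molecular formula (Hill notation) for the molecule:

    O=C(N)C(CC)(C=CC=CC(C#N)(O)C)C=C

C13H18N2O2

Heavy atoms from the SMILES: 13 C, 2 N, 2 O.
Implicit hydrogens by atom environment:
  5 × C: 1 H each → 5
  4 × C: no H
  2 × C: 3 H each → 6
  2 × C: 2 H each → 4
  1 × N: 2 H
  1 × N: no H
  1 × O: 1 H
  1 × O: no H
  Total hydrogens = 18.
Molecular formula: C13H18N2O2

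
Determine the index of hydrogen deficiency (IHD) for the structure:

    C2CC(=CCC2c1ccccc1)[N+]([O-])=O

Molecular formula from the SMILES: C12H13NO2.
DoU = (2C + 2 + N − H − X)/2 = (2·12 + 2 + 1 − 13 − 0)/2 = 14/2 = 7.
(Structurally: 2 ring(s) + 5 π bond(s) = 7.)

7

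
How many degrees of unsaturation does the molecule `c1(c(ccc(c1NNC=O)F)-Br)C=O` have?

Molecular formula from the SMILES: C8H6BrFN2O2.
DoU = (2C + 2 + N − H − X)/2 = (2·8 + 2 + 2 − 6 − 2)/2 = 12/2 = 6.
(Structurally: 1 ring(s) + 5 π bond(s) = 6.)

6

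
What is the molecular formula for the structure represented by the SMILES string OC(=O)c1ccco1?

C5H4O3

Heavy atoms from the SMILES: 5 C, 3 O.
Implicit hydrogens by atom environment:
  3 × C (aromatic): 1 H each → 3
  1 × C (aromatic): no H
  1 × C: no H
  1 × O: 1 H
  1 × O (aromatic): no H
  1 × O: no H
  Total hydrogens = 4.
Molecular formula: C5H4O3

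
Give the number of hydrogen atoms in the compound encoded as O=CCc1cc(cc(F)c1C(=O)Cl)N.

Hydrogens are implicit in SMILES; fill each atom to its normal valence:
  4 × C (aromatic): no H
  2 × C (aromatic): 1 H each → 2
  2 × O: no H
  1 × C: 2 H
  1 × C: 1 H
  1 × C: no H
  1 × Cl: no H
  1 × F: no H
  1 × N: 2 H
  Total hydrogens = 7.

7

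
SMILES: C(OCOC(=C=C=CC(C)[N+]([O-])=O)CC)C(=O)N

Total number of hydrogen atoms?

16

Hydrogens are implicit in SMILES; fill each atom to its normal valence:
  4 × C: no H
  4 × O: no H
  3 × C: 2 H each → 6
  2 × C: 3 H each → 6
  2 × C: 1 H each → 2
  1 × N: 2 H
  1 × N (charge +1): no H
  1 × O (charge -1): no H
  Total hydrogens = 16.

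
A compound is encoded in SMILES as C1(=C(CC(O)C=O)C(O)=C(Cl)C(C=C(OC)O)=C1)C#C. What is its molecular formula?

Heavy atoms from the SMILES: 14 C, 1 Cl, 5 O.
Implicit hydrogens by atom environment:
  5 × C (aromatic): no H
  4 × C: 1 H each → 4
  3 × O: 1 H each → 3
  2 × C: no H
  2 × O: no H
  1 × C: 3 H
  1 × C: 2 H
  1 × C (aromatic): 1 H
  1 × Cl: no H
  Total hydrogens = 13.
Molecular formula: C14H13ClO5

C14H13ClO5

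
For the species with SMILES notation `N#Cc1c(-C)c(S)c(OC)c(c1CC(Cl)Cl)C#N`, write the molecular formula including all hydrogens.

Heavy atoms from the SMILES: 12 C, 2 Cl, 2 N, 1 O, 1 S.
Implicit hydrogens by atom environment:
  6 × C (aromatic): no H
  2 × C: 3 H each → 6
  2 × C: no H
  2 × Cl: no H
  2 × N: no H
  1 × C: 2 H
  1 × C: 1 H
  1 × O: no H
  1 × S: 1 H
  Total hydrogens = 10.
Molecular formula: C12H10Cl2N2OS

C12H10Cl2N2OS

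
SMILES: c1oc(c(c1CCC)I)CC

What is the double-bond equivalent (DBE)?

Molecular formula from the SMILES: C9H13IO.
DoU = (2C + 2 + N − H − X)/2 = (2·9 + 2 + 0 − 13 − 1)/2 = 6/2 = 3.
(Structurally: 1 ring(s) + 2 π bond(s) = 3.)

3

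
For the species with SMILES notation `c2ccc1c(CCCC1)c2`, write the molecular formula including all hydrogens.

C10H12

Heavy atoms from the SMILES: 10 C.
Implicit hydrogens by atom environment:
  4 × C: 2 H each → 8
  4 × C (aromatic): 1 H each → 4
  2 × C (aromatic): no H
  Total hydrogens = 12.
Molecular formula: C10H12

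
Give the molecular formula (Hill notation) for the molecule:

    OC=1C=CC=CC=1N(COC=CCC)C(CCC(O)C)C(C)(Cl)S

C18H28ClNO3S

Heavy atoms from the SMILES: 18 C, 1 Cl, 1 N, 3 O, 1 S.
Implicit hydrogens by atom environment:
  4 × C: 2 H each → 8
  4 × C: 1 H each → 4
  4 × C (aromatic): 1 H each → 4
  3 × C: 3 H each → 9
  2 × C (aromatic): no H
  2 × O: 1 H each → 2
  1 × C: no H
  1 × Cl: no H
  1 × N: no H
  1 × O: no H
  1 × S: 1 H
  Total hydrogens = 28.
Molecular formula: C18H28ClNO3S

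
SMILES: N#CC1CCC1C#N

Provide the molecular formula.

C6H6N2

Heavy atoms from the SMILES: 6 C, 2 N.
Implicit hydrogens by atom environment:
  2 × C: 2 H each → 4
  2 × C: 1 H each → 2
  2 × C: no H
  2 × N: no H
  Total hydrogens = 6.
Molecular formula: C6H6N2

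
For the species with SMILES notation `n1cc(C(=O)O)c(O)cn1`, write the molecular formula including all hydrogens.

C5H4N2O3

Heavy atoms from the SMILES: 5 C, 2 N, 3 O.
Implicit hydrogens by atom environment:
  2 × C (aromatic): 1 H each → 2
  2 × C (aromatic): no H
  2 × N (aromatic): no H
  2 × O: 1 H each → 2
  1 × C: no H
  1 × O: no H
  Total hydrogens = 4.
Molecular formula: C5H4N2O3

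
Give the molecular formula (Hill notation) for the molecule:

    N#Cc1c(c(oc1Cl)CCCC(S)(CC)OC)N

C12H17ClN2O2S

Heavy atoms from the SMILES: 12 C, 1 Cl, 2 N, 2 O, 1 S.
Implicit hydrogens by atom environment:
  4 × C: 2 H each → 8
  4 × C (aromatic): no H
  2 × C: 3 H each → 6
  2 × C: no H
  1 × Cl: no H
  1 × N: 2 H
  1 × N: no H
  1 × O (aromatic): no H
  1 × O: no H
  1 × S: 1 H
  Total hydrogens = 17.
Molecular formula: C12H17ClN2O2S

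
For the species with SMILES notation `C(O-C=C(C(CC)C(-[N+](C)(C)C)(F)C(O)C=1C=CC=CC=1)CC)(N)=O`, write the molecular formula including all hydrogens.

Heavy atoms from the SMILES: 19 C, 1 F, 2 N, 3 O.
Implicit hydrogens by atom environment:
  5 × C: 3 H each → 15
  5 × C (aromatic): 1 H each → 5
  3 × C: 1 H each → 3
  3 × C: no H
  2 × C: 2 H each → 4
  2 × O: no H
  1 × C (aromatic): no H
  1 × F: no H
  1 × N: 2 H
  1 × N (charge +1): no H
  1 × O: 1 H
  Total hydrogens = 30.
Net charge +1.
Molecular formula: C19H30FN2O3+

C19H30FN2O3+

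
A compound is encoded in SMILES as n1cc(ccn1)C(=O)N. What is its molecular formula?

C5H5N3O

Heavy atoms from the SMILES: 5 C, 3 N, 1 O.
Implicit hydrogens by atom environment:
  3 × C (aromatic): 1 H each → 3
  2 × N (aromatic): no H
  1 × C (aromatic): no H
  1 × C: no H
  1 × N: 2 H
  1 × O: no H
  Total hydrogens = 5.
Molecular formula: C5H5N3O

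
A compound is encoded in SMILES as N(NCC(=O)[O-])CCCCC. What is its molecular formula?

Heavy atoms from the SMILES: 7 C, 2 N, 2 O.
Implicit hydrogens by atom environment:
  5 × C: 2 H each → 10
  2 × N: 1 H each → 2
  1 × C: 3 H
  1 × C: no H
  1 × O: no H
  1 × O (charge -1): no H
  Total hydrogens = 15.
Net charge -1.
Molecular formula: C7H15N2O2-

C7H15N2O2-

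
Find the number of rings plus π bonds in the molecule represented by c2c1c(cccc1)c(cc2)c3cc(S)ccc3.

Molecular formula from the SMILES: C16H12S.
DoU = (2C + 2 + N − H − X)/2 = (2·16 + 2 + 0 − 12 − 0)/2 = 22/2 = 11.
(Structurally: 3 ring(s) + 8 π bond(s) = 11.)

11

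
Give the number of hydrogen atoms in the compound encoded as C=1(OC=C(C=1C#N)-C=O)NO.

4

Hydrogens are implicit in SMILES; fill each atom to its normal valence:
  3 × C (aromatic): no H
  1 × C (aromatic): 1 H
  1 × C: 1 H
  1 × C: no H
  1 × N: 1 H
  1 × N: no H
  1 × O: 1 H
  1 × O (aromatic): no H
  1 × O: no H
  Total hydrogens = 4.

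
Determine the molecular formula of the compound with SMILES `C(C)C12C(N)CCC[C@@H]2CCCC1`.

Heavy atoms from the SMILES: 12 C, 1 N.
Implicit hydrogens by atom environment:
  8 × C: 2 H each → 16
  2 × C: 1 H each → 2
  1 × C: 3 H
  1 × C: no H
  1 × N: 2 H
  Total hydrogens = 23.
Molecular formula: C12H23N

C12H23N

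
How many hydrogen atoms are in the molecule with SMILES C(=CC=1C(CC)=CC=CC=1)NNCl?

Hydrogens are implicit in SMILES; fill each atom to its normal valence:
  4 × C (aromatic): 1 H each → 4
  2 × C: 1 H each → 2
  2 × C (aromatic): no H
  2 × N: 1 H each → 2
  1 × C: 3 H
  1 × C: 2 H
  1 × Cl: no H
  Total hydrogens = 13.

13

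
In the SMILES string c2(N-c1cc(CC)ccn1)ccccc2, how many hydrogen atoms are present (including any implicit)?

14

Hydrogens are implicit in SMILES; fill each atom to its normal valence:
  8 × C (aromatic): 1 H each → 8
  3 × C (aromatic): no H
  1 × C: 3 H
  1 × C: 2 H
  1 × N: 1 H
  1 × N (aromatic): no H
  Total hydrogens = 14.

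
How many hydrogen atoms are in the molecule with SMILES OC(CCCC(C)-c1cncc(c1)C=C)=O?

17

Hydrogens are implicit in SMILES; fill each atom to its normal valence:
  4 × C: 2 H each → 8
  3 × C (aromatic): 1 H each → 3
  2 × C: 1 H each → 2
  2 × C (aromatic): no H
  1 × C: 3 H
  1 × C: no H
  1 × N (aromatic): no H
  1 × O: 1 H
  1 × O: no H
  Total hydrogens = 17.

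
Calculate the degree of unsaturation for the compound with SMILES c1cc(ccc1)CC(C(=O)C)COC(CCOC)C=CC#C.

Molecular formula from the SMILES: C19H24O3.
DoU = (2C + 2 + N − H − X)/2 = (2·19 + 2 + 0 − 24 − 0)/2 = 16/2 = 8.
(Structurally: 1 ring(s) + 7 π bond(s) = 8.)

8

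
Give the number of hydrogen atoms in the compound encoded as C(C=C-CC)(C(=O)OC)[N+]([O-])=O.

Hydrogens are implicit in SMILES; fill each atom to its normal valence:
  3 × C: 1 H each → 3
  3 × O: no H
  2 × C: 3 H each → 6
  1 × C: 2 H
  1 × C: no H
  1 × N (charge +1): no H
  1 × O (charge -1): no H
  Total hydrogens = 11.

11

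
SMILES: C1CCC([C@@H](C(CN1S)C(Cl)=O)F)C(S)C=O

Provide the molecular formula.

C10H15ClFNO2S2

Heavy atoms from the SMILES: 10 C, 1 Cl, 1 F, 1 N, 2 O, 2 S.
Implicit hydrogens by atom environment:
  5 × C: 1 H each → 5
  4 × C: 2 H each → 8
  2 × O: no H
  2 × S: 1 H each → 2
  1 × C: no H
  1 × Cl: no H
  1 × F: no H
  1 × N: no H
  Total hydrogens = 15.
Molecular formula: C10H15ClFNO2S2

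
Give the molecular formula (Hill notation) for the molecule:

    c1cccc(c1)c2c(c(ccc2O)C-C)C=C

Heavy atoms from the SMILES: 16 C, 1 O.
Implicit hydrogens by atom environment:
  7 × C (aromatic): 1 H each → 7
  5 × C (aromatic): no H
  2 × C: 2 H each → 4
  1 × C: 3 H
  1 × C: 1 H
  1 × O: 1 H
  Total hydrogens = 16.
Molecular formula: C16H16O

C16H16O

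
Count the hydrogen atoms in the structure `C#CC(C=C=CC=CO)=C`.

8

Hydrogens are implicit in SMILES; fill each atom to its normal valence:
  5 × C: 1 H each → 5
  3 × C: no H
  1 × C: 2 H
  1 × O: 1 H
  Total hydrogens = 8.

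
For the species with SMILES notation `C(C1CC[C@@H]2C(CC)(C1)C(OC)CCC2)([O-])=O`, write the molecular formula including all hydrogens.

C14H23O3-

Heavy atoms from the SMILES: 14 C, 3 O.
Implicit hydrogens by atom environment:
  7 × C: 2 H each → 14
  3 × C: 1 H each → 3
  2 × C: 3 H each → 6
  2 × C: no H
  2 × O: no H
  1 × O (charge -1): no H
  Total hydrogens = 23.
Net charge -1.
Molecular formula: C14H23O3-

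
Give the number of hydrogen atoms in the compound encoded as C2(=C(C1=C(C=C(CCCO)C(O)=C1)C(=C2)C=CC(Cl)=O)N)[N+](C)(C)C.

24

Hydrogens are implicit in SMILES; fill each atom to its normal valence:
  7 × C (aromatic): no H
  3 × C: 3 H each → 9
  3 × C: 2 H each → 6
  3 × C (aromatic): 1 H each → 3
  2 × C: 1 H each → 2
  2 × O: 1 H each → 2
  1 × C: no H
  1 × Cl: no H
  1 × N: 2 H
  1 × N (charge +1): no H
  1 × O: no H
  Total hydrogens = 24.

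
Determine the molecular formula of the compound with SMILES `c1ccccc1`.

Heavy atoms from the SMILES: 6 C.
Implicit hydrogens by atom environment:
  6 × C (aromatic): 1 H each → 6
  Total hydrogens = 6.
Molecular formula: C6H6

C6H6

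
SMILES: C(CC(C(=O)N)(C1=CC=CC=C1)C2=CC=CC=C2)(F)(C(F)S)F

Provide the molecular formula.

Heavy atoms from the SMILES: 17 C, 3 F, 1 N, 1 O, 1 S.
Implicit hydrogens by atom environment:
  10 × C (aromatic): 1 H each → 10
  3 × C: no H
  3 × F: no H
  2 × C (aromatic): no H
  1 × C: 2 H
  1 × C: 1 H
  1 × N: 2 H
  1 × O: no H
  1 × S: 1 H
  Total hydrogens = 16.
Molecular formula: C17H16F3NOS

C17H16F3NOS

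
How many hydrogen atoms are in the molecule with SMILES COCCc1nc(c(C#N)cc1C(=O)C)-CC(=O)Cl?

Hydrogens are implicit in SMILES; fill each atom to its normal valence:
  4 × C (aromatic): no H
  3 × C: 2 H each → 6
  3 × C: no H
  3 × O: no H
  2 × C: 3 H each → 6
  1 × C (aromatic): 1 H
  1 × Cl: no H
  1 × N (aromatic): no H
  1 × N: no H
  Total hydrogens = 13.

13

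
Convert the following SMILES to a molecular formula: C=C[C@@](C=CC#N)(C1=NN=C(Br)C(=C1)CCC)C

Heavy atoms from the SMILES: 1 Br, 14 C, 3 N.
Implicit hydrogens by atom environment:
  3 × C: 2 H each → 6
  3 × C: 1 H each → 3
  3 × C (aromatic): no H
  2 × C: 3 H each → 6
  2 × C: no H
  2 × N (aromatic): no H
  1 × Br: no H
  1 × C (aromatic): 1 H
  1 × N: no H
  Total hydrogens = 16.
Molecular formula: C14H16BrN3

C14H16BrN3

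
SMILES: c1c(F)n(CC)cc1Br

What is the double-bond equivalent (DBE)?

Molecular formula from the SMILES: C6H7BrFN.
DoU = (2C + 2 + N − H − X)/2 = (2·6 + 2 + 1 − 7 − 2)/2 = 6/2 = 3.
(Structurally: 1 ring(s) + 2 π bond(s) = 3.)

3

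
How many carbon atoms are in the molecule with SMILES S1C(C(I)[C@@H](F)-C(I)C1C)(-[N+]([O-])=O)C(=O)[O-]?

7

The symbol for carbon appears 7 times in the SMILES.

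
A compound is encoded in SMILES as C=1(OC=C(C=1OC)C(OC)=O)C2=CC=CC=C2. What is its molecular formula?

Heavy atoms from the SMILES: 13 C, 4 O.
Implicit hydrogens by atom environment:
  6 × C (aromatic): 1 H each → 6
  4 × C (aromatic): no H
  3 × O: no H
  2 × C: 3 H each → 6
  1 × C: no H
  1 × O (aromatic): no H
  Total hydrogens = 12.
Molecular formula: C13H12O4

C13H12O4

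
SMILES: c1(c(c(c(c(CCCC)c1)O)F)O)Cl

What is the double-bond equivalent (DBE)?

Molecular formula from the SMILES: C10H12ClFO2.
DoU = (2C + 2 + N − H − X)/2 = (2·10 + 2 + 0 − 12 − 2)/2 = 8/2 = 4.
(Structurally: 1 ring(s) + 3 π bond(s) = 4.)

4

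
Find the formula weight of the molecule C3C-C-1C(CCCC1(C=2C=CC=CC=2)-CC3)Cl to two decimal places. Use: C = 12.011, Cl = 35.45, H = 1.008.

248.79

Molecular formula: C16H21Cl.
M = 16×12.011 + 1×35.45 + 21×1.008 = 248.79 g/mol.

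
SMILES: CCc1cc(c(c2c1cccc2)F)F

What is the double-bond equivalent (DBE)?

Molecular formula from the SMILES: C12H10F2.
DoU = (2C + 2 + N − H − X)/2 = (2·12 + 2 + 0 − 10 − 2)/2 = 14/2 = 7.
(Structurally: 2 ring(s) + 5 π bond(s) = 7.)

7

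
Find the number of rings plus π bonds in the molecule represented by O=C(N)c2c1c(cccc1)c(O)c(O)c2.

Molecular formula from the SMILES: C11H9NO3.
DoU = (2C + 2 + N − H − X)/2 = (2·11 + 2 + 1 − 9 − 0)/2 = 16/2 = 8.
(Structurally: 2 ring(s) + 6 π bond(s) = 8.)

8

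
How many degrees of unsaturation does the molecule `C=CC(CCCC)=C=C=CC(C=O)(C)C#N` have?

Molecular formula from the SMILES: C14H17NO.
DoU = (2C + 2 + N − H − X)/2 = (2·14 + 2 + 1 − 17 − 0)/2 = 14/2 = 7.
(Structurally: 0 ring(s) + 7 π bond(s) = 7.)

7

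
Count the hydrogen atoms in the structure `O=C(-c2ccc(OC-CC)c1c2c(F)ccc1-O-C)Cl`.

14

Hydrogens are implicit in SMILES; fill each atom to its normal valence:
  6 × C (aromatic): no H
  4 × C (aromatic): 1 H each → 4
  3 × O: no H
  2 × C: 3 H each → 6
  2 × C: 2 H each → 4
  1 × C: no H
  1 × Cl: no H
  1 × F: no H
  Total hydrogens = 14.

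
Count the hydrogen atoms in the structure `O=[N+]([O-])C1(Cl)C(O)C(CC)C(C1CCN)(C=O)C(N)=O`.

18

Hydrogens are implicit in SMILES; fill each atom to its normal valence:
  4 × C: 1 H each → 4
  3 × C: 2 H each → 6
  3 × C: no H
  3 × O: no H
  2 × N: 2 H each → 4
  1 × C: 3 H
  1 × Cl: no H
  1 × N (charge +1): no H
  1 × O: 1 H
  1 × O (charge -1): no H
  Total hydrogens = 18.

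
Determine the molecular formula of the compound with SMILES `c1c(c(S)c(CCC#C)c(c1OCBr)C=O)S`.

Heavy atoms from the SMILES: 1 Br, 12 C, 2 O, 2 S.
Implicit hydrogens by atom environment:
  5 × C (aromatic): no H
  3 × C: 2 H each → 6
  2 × C: 1 H each → 2
  2 × O: no H
  2 × S: 1 H each → 2
  1 × Br: no H
  1 × C (aromatic): 1 H
  1 × C: no H
  Total hydrogens = 11.
Molecular formula: C12H11BrO2S2

C12H11BrO2S2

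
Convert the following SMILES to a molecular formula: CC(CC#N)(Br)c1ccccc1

C10H10BrN

Heavy atoms from the SMILES: 1 Br, 10 C, 1 N.
Implicit hydrogens by atom environment:
  5 × C (aromatic): 1 H each → 5
  2 × C: no H
  1 × Br: no H
  1 × C: 3 H
  1 × C: 2 H
  1 × C (aromatic): no H
  1 × N: no H
  Total hydrogens = 10.
Molecular formula: C10H10BrN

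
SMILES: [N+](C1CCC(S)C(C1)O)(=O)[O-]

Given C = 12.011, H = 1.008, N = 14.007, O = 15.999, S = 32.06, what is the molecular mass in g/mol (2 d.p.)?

Molecular formula: C6H11NO3S.
M = 6×12.011 + 11×1.008 + 1×14.007 + 3×15.999 + 1×32.06 = 177.22 g/mol.

177.22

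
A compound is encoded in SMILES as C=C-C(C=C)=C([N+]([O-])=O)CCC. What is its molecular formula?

Heavy atoms from the SMILES: 9 C, 1 N, 2 O.
Implicit hydrogens by atom environment:
  4 × C: 2 H each → 8
  2 × C: 1 H each → 2
  2 × C: no H
  1 × C: 3 H
  1 × N (charge +1): no H
  1 × O: no H
  1 × O (charge -1): no H
  Total hydrogens = 13.
Molecular formula: C9H13NO2

C9H13NO2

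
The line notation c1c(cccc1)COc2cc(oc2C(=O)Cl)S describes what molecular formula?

C12H9ClO3S

Heavy atoms from the SMILES: 12 C, 1 Cl, 3 O, 1 S.
Implicit hydrogens by atom environment:
  6 × C (aromatic): 1 H each → 6
  4 × C (aromatic): no H
  2 × O: no H
  1 × C: 2 H
  1 × C: no H
  1 × Cl: no H
  1 × O (aromatic): no H
  1 × S: 1 H
  Total hydrogens = 9.
Molecular formula: C12H9ClO3S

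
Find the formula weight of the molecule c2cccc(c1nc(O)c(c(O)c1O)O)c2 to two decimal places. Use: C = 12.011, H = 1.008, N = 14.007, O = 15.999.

Molecular formula: C11H9NO4.
M = 11×12.011 + 9×1.008 + 1×14.007 + 4×15.999 = 219.20 g/mol.

219.20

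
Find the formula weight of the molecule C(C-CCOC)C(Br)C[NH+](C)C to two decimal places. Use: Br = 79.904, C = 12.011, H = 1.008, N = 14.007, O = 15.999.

Molecular formula: C9H21BrNO+.
M = 1×79.904 + 9×12.011 + 21×1.008 + 1×14.007 + 1×15.999 = 239.18 g/mol.

239.18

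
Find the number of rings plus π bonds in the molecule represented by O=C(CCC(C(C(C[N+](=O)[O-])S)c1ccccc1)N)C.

Molecular formula from the SMILES: C14H20N2O3S.
DoU = (2C + 2 + N − H − X)/2 = (2·14 + 2 + 2 − 20 − 0)/2 = 12/2 = 6.
(Structurally: 1 ring(s) + 5 π bond(s) = 6.)

6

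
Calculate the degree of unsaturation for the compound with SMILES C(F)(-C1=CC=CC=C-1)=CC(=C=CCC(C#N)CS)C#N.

11

Molecular formula from the SMILES: C16H13FN2S.
DoU = (2C + 2 + N − H − X)/2 = (2·16 + 2 + 2 − 13 − 1)/2 = 22/2 = 11.
(Structurally: 1 ring(s) + 10 π bond(s) = 11.)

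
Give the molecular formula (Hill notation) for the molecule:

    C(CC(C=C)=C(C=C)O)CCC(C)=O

C12H18O2

Heavy atoms from the SMILES: 12 C, 2 O.
Implicit hydrogens by atom environment:
  6 × C: 2 H each → 12
  3 × C: no H
  2 × C: 1 H each → 2
  1 × C: 3 H
  1 × O: 1 H
  1 × O: no H
  Total hydrogens = 18.
Molecular formula: C12H18O2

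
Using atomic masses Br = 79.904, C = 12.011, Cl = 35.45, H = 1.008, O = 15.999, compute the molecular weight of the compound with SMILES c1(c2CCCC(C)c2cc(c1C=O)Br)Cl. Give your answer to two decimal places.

287.58

Molecular formula: C12H12BrClO.
M = 1×79.904 + 12×12.011 + 1×35.45 + 12×1.008 + 1×15.999 = 287.58 g/mol.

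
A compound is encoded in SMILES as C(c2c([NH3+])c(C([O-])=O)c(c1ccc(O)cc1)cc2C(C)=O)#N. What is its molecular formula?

C16H12N2O4

Heavy atoms from the SMILES: 16 C, 2 N, 4 O.
Implicit hydrogens by atom environment:
  7 × C (aromatic): no H
  5 × C (aromatic): 1 H each → 5
  3 × C: no H
  2 × O: no H
  1 × C: 3 H
  1 × N (charge +1): 3 H
  1 × N: no H
  1 × O: 1 H
  1 × O (charge -1): no H
  Total hydrogens = 12.
Molecular formula: C16H12N2O4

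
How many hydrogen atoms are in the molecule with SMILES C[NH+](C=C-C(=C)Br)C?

11

Hydrogens are implicit in SMILES; fill each atom to its normal valence:
  2 × C: 3 H each → 6
  2 × C: 1 H each → 2
  1 × Br: no H
  1 × C: 2 H
  1 × C: no H
  1 × N (charge +1): 1 H
  Total hydrogens = 11.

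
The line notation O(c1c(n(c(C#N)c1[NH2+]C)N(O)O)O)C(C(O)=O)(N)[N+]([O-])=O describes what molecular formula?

C8H11N6O8+

Heavy atoms from the SMILES: 8 C, 6 N, 8 O.
Implicit hydrogens by atom environment:
  4 × C (aromatic): no H
  4 × O: 1 H each → 4
  3 × C: no H
  3 × O: no H
  2 × N: no H
  1 × C: 3 H
  1 × N (charge +1): 2 H
  1 × N: 2 H
  1 × N (aromatic): no H
  1 × N (charge +1): no H
  1 × O (charge -1): no H
  Total hydrogens = 11.
Net charge +1.
Molecular formula: C8H11N6O8+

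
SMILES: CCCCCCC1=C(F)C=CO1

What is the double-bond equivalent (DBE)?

3

Molecular formula from the SMILES: C10H15FO.
DoU = (2C + 2 + N − H − X)/2 = (2·10 + 2 + 0 − 15 − 1)/2 = 6/2 = 3.
(Structurally: 1 ring(s) + 2 π bond(s) = 3.)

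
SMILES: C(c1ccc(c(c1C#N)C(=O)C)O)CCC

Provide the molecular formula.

Heavy atoms from the SMILES: 13 C, 1 N, 2 O.
Implicit hydrogens by atom environment:
  4 × C (aromatic): no H
  3 × C: 2 H each → 6
  2 × C: 3 H each → 6
  2 × C (aromatic): 1 H each → 2
  2 × C: no H
  1 × N: no H
  1 × O: 1 H
  1 × O: no H
  Total hydrogens = 15.
Molecular formula: C13H15NO2

C13H15NO2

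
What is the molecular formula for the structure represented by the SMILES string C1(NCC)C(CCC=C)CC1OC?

C11H21NO

Heavy atoms from the SMILES: 11 C, 1 N, 1 O.
Implicit hydrogens by atom environment:
  5 × C: 2 H each → 10
  4 × C: 1 H each → 4
  2 × C: 3 H each → 6
  1 × N: 1 H
  1 × O: no H
  Total hydrogens = 21.
Molecular formula: C11H21NO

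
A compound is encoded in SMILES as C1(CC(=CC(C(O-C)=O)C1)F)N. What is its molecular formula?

C8H12FNO2

Heavy atoms from the SMILES: 8 C, 1 F, 1 N, 2 O.
Implicit hydrogens by atom environment:
  3 × C: 1 H each → 3
  2 × C: 2 H each → 4
  2 × C: no H
  2 × O: no H
  1 × C: 3 H
  1 × F: no H
  1 × N: 2 H
  Total hydrogens = 12.
Molecular formula: C8H12FNO2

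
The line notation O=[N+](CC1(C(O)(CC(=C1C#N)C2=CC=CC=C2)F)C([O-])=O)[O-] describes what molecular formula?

Heavy atoms from the SMILES: 14 C, 1 F, 2 N, 5 O.
Implicit hydrogens by atom environment:
  6 × C: no H
  5 × C (aromatic): 1 H each → 5
  2 × C: 2 H each → 4
  2 × O: no H
  2 × O (charge -1): no H
  1 × C (aromatic): no H
  1 × F: no H
  1 × N: no H
  1 × N (charge +1): no H
  1 × O: 1 H
  Total hydrogens = 10.
Net charge -1.
Molecular formula: C14H10FN2O5-

C14H10FN2O5-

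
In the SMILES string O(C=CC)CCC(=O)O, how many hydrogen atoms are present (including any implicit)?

Hydrogens are implicit in SMILES; fill each atom to its normal valence:
  2 × C: 2 H each → 4
  2 × C: 1 H each → 2
  2 × O: no H
  1 × C: 3 H
  1 × C: no H
  1 × O: 1 H
  Total hydrogens = 10.

10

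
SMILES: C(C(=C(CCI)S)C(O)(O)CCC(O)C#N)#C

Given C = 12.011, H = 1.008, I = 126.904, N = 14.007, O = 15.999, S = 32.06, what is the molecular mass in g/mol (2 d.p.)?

Molecular formula: C11H14INO3S.
M = 11×12.011 + 14×1.008 + 1×126.904 + 1×14.007 + 3×15.999 + 1×32.06 = 367.20 g/mol.

367.20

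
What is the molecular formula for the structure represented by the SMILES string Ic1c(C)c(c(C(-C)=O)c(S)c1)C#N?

C10H8INOS

Heavy atoms from the SMILES: 10 C, 1 I, 1 N, 1 O, 1 S.
Implicit hydrogens by atom environment:
  5 × C (aromatic): no H
  2 × C: 3 H each → 6
  2 × C: no H
  1 × C (aromatic): 1 H
  1 × I: no H
  1 × N: no H
  1 × O: no H
  1 × S: 1 H
  Total hydrogens = 8.
Molecular formula: C10H8INOS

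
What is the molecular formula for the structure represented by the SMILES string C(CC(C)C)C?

C6H14

Heavy atoms from the SMILES: 6 C.
Implicit hydrogens by atom environment:
  3 × C: 3 H each → 9
  2 × C: 2 H each → 4
  1 × C: 1 H
  Total hydrogens = 14.
Molecular formula: C6H14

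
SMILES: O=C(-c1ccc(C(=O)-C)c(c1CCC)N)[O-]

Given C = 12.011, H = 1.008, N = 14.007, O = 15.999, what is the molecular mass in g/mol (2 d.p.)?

220.25

Molecular formula: C12H14NO3-.
M = 12×12.011 + 14×1.008 + 1×14.007 + 3×15.999 = 220.25 g/mol.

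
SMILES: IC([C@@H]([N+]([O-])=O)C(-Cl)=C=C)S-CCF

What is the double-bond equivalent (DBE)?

3

Molecular formula from the SMILES: C7H8ClFINO2S.
DoU = (2C + 2 + N − H − X)/2 = (2·7 + 2 + 1 − 8 − 3)/2 = 6/2 = 3.
(Structurally: 0 ring(s) + 3 π bond(s) = 3.)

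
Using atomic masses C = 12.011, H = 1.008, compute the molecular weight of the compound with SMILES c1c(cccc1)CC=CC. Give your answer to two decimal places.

132.21

Molecular formula: C10H12.
M = 10×12.011 + 12×1.008 = 132.21 g/mol.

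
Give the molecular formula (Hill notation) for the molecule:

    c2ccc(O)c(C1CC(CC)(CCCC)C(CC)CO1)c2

Heavy atoms from the SMILES: 19 C, 2 O.
Implicit hydrogens by atom environment:
  7 × C: 2 H each → 14
  4 × C (aromatic): 1 H each → 4
  3 × C: 3 H each → 9
  2 × C: 1 H each → 2
  2 × C (aromatic): no H
  1 × C: no H
  1 × O: 1 H
  1 × O: no H
  Total hydrogens = 30.
Molecular formula: C19H30O2

C19H30O2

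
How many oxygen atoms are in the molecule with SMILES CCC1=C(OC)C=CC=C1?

1

The symbol for oxygen appears 1 time in the SMILES.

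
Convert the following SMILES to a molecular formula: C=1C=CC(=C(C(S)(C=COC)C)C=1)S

Heavy atoms from the SMILES: 11 C, 1 O, 2 S.
Implicit hydrogens by atom environment:
  4 × C (aromatic): 1 H each → 4
  2 × C: 3 H each → 6
  2 × C: 1 H each → 2
  2 × C (aromatic): no H
  2 × S: 1 H each → 2
  1 × C: no H
  1 × O: no H
  Total hydrogens = 14.
Molecular formula: C11H14OS2

C11H14OS2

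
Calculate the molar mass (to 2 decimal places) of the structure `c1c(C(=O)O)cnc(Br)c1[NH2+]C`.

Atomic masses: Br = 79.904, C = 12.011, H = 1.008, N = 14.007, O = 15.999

Molecular formula: C7H8BrN2O2+.
M = 1×79.904 + 7×12.011 + 8×1.008 + 2×14.007 + 2×15.999 = 232.06 g/mol.

232.06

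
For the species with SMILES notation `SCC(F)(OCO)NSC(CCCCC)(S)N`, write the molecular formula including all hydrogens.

C9H21FN2O2S3

Heavy atoms from the SMILES: 9 C, 1 F, 2 N, 2 O, 3 S.
Implicit hydrogens by atom environment:
  6 × C: 2 H each → 12
  2 × C: no H
  2 × S: 1 H each → 2
  1 × C: 3 H
  1 × F: no H
  1 × N: 2 H
  1 × N: 1 H
  1 × O: 1 H
  1 × O: no H
  1 × S: no H
  Total hydrogens = 21.
Molecular formula: C9H21FN2O2S3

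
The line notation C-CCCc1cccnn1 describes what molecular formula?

Heavy atoms from the SMILES: 8 C, 2 N.
Implicit hydrogens by atom environment:
  3 × C: 2 H each → 6
  3 × C (aromatic): 1 H each → 3
  2 × N (aromatic): no H
  1 × C: 3 H
  1 × C (aromatic): no H
  Total hydrogens = 12.
Molecular formula: C8H12N2

C8H12N2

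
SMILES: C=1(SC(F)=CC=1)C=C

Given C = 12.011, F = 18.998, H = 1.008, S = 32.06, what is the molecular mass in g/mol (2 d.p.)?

Molecular formula: C6H5FS.
M = 6×12.011 + 1×18.998 + 5×1.008 + 1×32.06 = 128.16 g/mol.

128.16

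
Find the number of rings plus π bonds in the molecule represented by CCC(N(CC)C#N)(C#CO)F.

4

Molecular formula from the SMILES: C8H11FN2O.
DoU = (2C + 2 + N − H − X)/2 = (2·8 + 2 + 2 − 11 − 1)/2 = 8/2 = 4.
(Structurally: 0 ring(s) + 4 π bond(s) = 4.)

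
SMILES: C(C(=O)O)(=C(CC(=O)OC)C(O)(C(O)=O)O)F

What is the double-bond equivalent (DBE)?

Molecular formula from the SMILES: C8H9FO8.
DoU = (2C + 2 + N − H − X)/2 = (2·8 + 2 + 0 − 9 − 1)/2 = 8/2 = 4.
(Structurally: 0 ring(s) + 4 π bond(s) = 4.)

4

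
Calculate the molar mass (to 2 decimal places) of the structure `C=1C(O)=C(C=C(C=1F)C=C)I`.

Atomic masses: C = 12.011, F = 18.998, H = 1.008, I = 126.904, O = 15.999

264.04

Molecular formula: C8H6FIO.
M = 8×12.011 + 1×18.998 + 6×1.008 + 1×126.904 + 1×15.999 = 264.04 g/mol.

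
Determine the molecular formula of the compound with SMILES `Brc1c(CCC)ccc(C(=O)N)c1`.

C10H12BrNO

Heavy atoms from the SMILES: 1 Br, 10 C, 1 N, 1 O.
Implicit hydrogens by atom environment:
  3 × C (aromatic): 1 H each → 3
  3 × C (aromatic): no H
  2 × C: 2 H each → 4
  1 × Br: no H
  1 × C: 3 H
  1 × C: no H
  1 × N: 2 H
  1 × O: no H
  Total hydrogens = 12.
Molecular formula: C10H12BrNO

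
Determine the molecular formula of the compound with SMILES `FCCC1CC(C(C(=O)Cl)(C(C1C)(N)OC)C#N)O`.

C12H18ClFN2O3

Heavy atoms from the SMILES: 12 C, 1 Cl, 1 F, 2 N, 3 O.
Implicit hydrogens by atom environment:
  4 × C: no H
  3 × C: 2 H each → 6
  3 × C: 1 H each → 3
  2 × C: 3 H each → 6
  2 × O: no H
  1 × Cl: no H
  1 × F: no H
  1 × N: 2 H
  1 × N: no H
  1 × O: 1 H
  Total hydrogens = 18.
Molecular formula: C12H18ClFN2O3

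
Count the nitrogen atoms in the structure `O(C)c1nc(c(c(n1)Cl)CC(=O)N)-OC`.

3

The symbol for nitrogen appears 3 times in the SMILES.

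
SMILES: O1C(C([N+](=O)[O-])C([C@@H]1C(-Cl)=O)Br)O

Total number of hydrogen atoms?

5

Hydrogens are implicit in SMILES; fill each atom to its normal valence:
  4 × C: 1 H each → 4
  3 × O: no H
  1 × Br: no H
  1 × C: no H
  1 × Cl: no H
  1 × N (charge +1): no H
  1 × O: 1 H
  1 × O (charge -1): no H
  Total hydrogens = 5.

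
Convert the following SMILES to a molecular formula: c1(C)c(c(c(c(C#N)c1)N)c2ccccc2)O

Heavy atoms from the SMILES: 14 C, 2 N, 1 O.
Implicit hydrogens by atom environment:
  6 × C (aromatic): 1 H each → 6
  6 × C (aromatic): no H
  1 × C: 3 H
  1 × C: no H
  1 × N: 2 H
  1 × N: no H
  1 × O: 1 H
  Total hydrogens = 12.
Molecular formula: C14H12N2O

C14H12N2O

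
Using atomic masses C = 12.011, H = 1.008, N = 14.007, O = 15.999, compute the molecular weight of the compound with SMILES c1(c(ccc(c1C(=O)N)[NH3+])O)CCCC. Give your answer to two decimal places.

Molecular formula: C11H17N2O2+.
M = 11×12.011 + 17×1.008 + 2×14.007 + 2×15.999 = 209.27 g/mol.

209.27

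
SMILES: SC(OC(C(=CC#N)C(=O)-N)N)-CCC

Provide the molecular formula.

Heavy atoms from the SMILES: 9 C, 3 N, 2 O, 1 S.
Implicit hydrogens by atom environment:
  3 × C: 1 H each → 3
  3 × C: no H
  2 × C: 2 H each → 4
  2 × N: 2 H each → 4
  2 × O: no H
  1 × C: 3 H
  1 × N: no H
  1 × S: 1 H
  Total hydrogens = 15.
Molecular formula: C9H15N3O2S

C9H15N3O2S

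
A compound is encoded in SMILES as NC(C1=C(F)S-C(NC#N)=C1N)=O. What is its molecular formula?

Heavy atoms from the SMILES: 6 C, 1 F, 4 N, 1 O, 1 S.
Implicit hydrogens by atom environment:
  4 × C (aromatic): no H
  2 × C: no H
  2 × N: 2 H each → 4
  1 × F: no H
  1 × N: 1 H
  1 × N: no H
  1 × O: no H
  1 × S (aromatic): no H
  Total hydrogens = 5.
Molecular formula: C6H5FN4OS

C6H5FN4OS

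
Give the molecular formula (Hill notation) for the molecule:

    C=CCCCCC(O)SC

C8H16OS

Heavy atoms from the SMILES: 8 C, 1 O, 1 S.
Implicit hydrogens by atom environment:
  5 × C: 2 H each → 10
  2 × C: 1 H each → 2
  1 × C: 3 H
  1 × O: 1 H
  1 × S: no H
  Total hydrogens = 16.
Molecular formula: C8H16OS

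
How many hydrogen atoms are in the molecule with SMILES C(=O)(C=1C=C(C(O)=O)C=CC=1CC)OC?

12

Hydrogens are implicit in SMILES; fill each atom to its normal valence:
  3 × C (aromatic): 1 H each → 3
  3 × C (aromatic): no H
  3 × O: no H
  2 × C: 3 H each → 6
  2 × C: no H
  1 × C: 2 H
  1 × O: 1 H
  Total hydrogens = 12.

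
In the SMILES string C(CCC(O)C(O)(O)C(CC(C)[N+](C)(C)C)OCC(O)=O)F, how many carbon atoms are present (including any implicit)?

The symbol for carbon appears 14 times in the SMILES.

14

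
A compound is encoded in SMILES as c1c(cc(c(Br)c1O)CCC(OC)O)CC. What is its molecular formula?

Heavy atoms from the SMILES: 1 Br, 12 C, 3 O.
Implicit hydrogens by atom environment:
  4 × C (aromatic): no H
  3 × C: 2 H each → 6
  2 × C: 3 H each → 6
  2 × C (aromatic): 1 H each → 2
  2 × O: 1 H each → 2
  1 × Br: no H
  1 × C: 1 H
  1 × O: no H
  Total hydrogens = 17.
Molecular formula: C12H17BrO3

C12H17BrO3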